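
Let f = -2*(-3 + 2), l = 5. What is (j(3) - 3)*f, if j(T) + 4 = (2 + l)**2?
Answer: 84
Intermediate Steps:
j(T) = 45 (j(T) = -4 + (2 + 5)**2 = -4 + 7**2 = -4 + 49 = 45)
f = 2 (f = -2*(-1) = 2)
(j(3) - 3)*f = (45 - 3)*2 = 42*2 = 84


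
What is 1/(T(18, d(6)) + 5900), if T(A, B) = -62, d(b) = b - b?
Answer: 1/5838 ≈ 0.00017129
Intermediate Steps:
d(b) = 0
1/(T(18, d(6)) + 5900) = 1/(-62 + 5900) = 1/5838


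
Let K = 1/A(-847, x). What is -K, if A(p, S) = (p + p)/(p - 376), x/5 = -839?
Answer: -1223/1694 ≈ -0.72196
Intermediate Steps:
x = -4195 (x = 5*(-839) = -4195)
A(p, S) = 2*p/(-376 + p) (A(p, S) = (2*p)/(-376 + p) = 2*p/(-376 + p))
K = 1223/1694 (K = 1/(2*(-847)/(-376 - 847)) = 1/(2*(-847)/(-1223)) = 1/(2*(-847)*(-1/1223)) = 1/(1694/1223) = 1223/1694 ≈ 0.72196)
-K = -1*1223/1694 = -1223/1694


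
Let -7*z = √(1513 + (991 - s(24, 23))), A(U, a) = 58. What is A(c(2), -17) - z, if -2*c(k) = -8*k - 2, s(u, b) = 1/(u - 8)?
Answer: 58 + √40063/28 ≈ 65.148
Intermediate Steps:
s(u, b) = 1/(-8 + u)
c(k) = 1 + 4*k (c(k) = -(-8*k - 2)/2 = -(-2 - 8*k)/2 = 1 + 4*k)
z = -√40063/28 (z = -√(1513 + (991 - 1/(-8 + 24)))/7 = -√(1513 + (991 - 1/16))/7 = -√(1513 + 15855/16)/7 = -√40063/28 ≈ -7.1485)
A(c(2), -17) - z = 58 - (-1)*√40063/28 = 58 + √40063/28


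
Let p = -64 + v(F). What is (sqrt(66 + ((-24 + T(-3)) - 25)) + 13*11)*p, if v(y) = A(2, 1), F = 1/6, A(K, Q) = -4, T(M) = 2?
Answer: -9724 - 68*sqrt(19) ≈ -10020.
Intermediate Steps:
F = 1/6 ≈ 0.16667
v(y) = -4
p = -68 (p = -64 - 4 = -68)
(sqrt(66 + ((-24 + T(-3)) - 25)) + 13*11)*p = (sqrt(66 + ((-24 + 2) - 25)) + 13*11)*(-68) = (sqrt(66 + (-22 - 25)) + 143)*(-68) = (sqrt(66 - 47) + 143)*(-68) = (sqrt(19) + 143)*(-68) = (143 + sqrt(19))*(-68) = -9724 - 68*sqrt(19)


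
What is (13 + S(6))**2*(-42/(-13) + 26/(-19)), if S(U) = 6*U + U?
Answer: 1391500/247 ≈ 5633.6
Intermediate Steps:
S(U) = 7*U
(13 + S(6))**2*(-42/(-13) + 26/(-19)) = (13 + 7*6)**2*(-42/(-13) + 26/(-19)) = (13 + 42)**2*(-42*(-1/13) + 26*(-1/19)) = 55**2*(42/13 - 26/19) = 3025*(460/247) = 1391500/247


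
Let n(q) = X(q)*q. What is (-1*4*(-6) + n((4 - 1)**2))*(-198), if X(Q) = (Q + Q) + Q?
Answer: -52866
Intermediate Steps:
X(Q) = 3*Q (X(Q) = 2*Q + Q = 3*Q)
n(q) = 3*q**2 (n(q) = (3*q)*q = 3*q**2)
(-1*4*(-6) + n((4 - 1)**2))*(-198) = (-1*4*(-6) + 3*((4 - 1)**2)**2)*(-198) = (-4*(-6) + 3*(3**2)**2)*(-198) = (24 + 3*9**2)*(-198) = (24 + 3*81)*(-198) = (24 + 243)*(-198) = 267*(-198) = -52866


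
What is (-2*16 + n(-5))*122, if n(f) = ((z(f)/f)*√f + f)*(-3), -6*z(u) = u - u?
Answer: -2074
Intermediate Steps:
z(u) = 0 (z(u) = -(u - u)/6 = -⅙*0 = 0)
n(f) = -3*f (n(f) = ((0/f)*√f + f)*(-3) = (0*√f + f)*(-3) = (0 + f)*(-3) = f*(-3) = -3*f)
(-2*16 + n(-5))*122 = (-2*16 - 3*(-5))*122 = (-32 + 15)*122 = -17*122 = -2074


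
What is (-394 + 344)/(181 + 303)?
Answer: -25/242 ≈ -0.10331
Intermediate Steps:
(-394 + 344)/(181 + 303) = -50/484 = -50*1/484 = -25/242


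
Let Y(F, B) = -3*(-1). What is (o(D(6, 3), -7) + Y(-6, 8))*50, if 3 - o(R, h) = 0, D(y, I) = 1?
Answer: 300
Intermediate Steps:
Y(F, B) = 3
o(R, h) = 3 (o(R, h) = 3 - 1*0 = 3 + 0 = 3)
(o(D(6, 3), -7) + Y(-6, 8))*50 = (3 + 3)*50 = 6*50 = 300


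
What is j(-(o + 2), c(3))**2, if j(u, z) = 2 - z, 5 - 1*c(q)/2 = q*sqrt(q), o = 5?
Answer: 172 - 96*sqrt(3) ≈ 5.7231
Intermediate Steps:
c(q) = 10 - 2*q**(3/2) (c(q) = 10 - 2*q*sqrt(q) = 10 - 2*q**(3/2))
j(-(o + 2), c(3))**2 = (2 - (10 - 6*sqrt(3)))**2 = (2 + (-10 + 6*sqrt(3)))**2 = (-8 + 6*sqrt(3))**2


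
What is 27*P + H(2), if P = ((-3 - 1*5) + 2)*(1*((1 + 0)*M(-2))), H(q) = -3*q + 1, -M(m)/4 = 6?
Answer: 3883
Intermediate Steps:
M(m) = -24 (M(m) = -4*6 = -24)
H(q) = 1 - 3*q
P = 144 (P = ((-3 - 1*5) + 2)*(1*((1 + 0)*(-24))) = ((-3 - 5) + 2)*(1*(1*(-24))) = (-8 + 2)*(1*(-24)) = -6*(-24) = 144)
27*P + H(2) = 27*144 + (1 - 3*2) = 3888 + (1 - 6) = 3888 - 5 = 3883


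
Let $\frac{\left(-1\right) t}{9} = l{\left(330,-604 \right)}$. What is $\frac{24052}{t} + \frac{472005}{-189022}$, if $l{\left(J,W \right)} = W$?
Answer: $\frac{495134491}{256880898} \approx 1.9275$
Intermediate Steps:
$t = 5436$ ($t = \left(-9\right) \left(-604\right) = 5436$)
$\frac{24052}{t} + \frac{472005}{-189022} = \frac{24052}{5436} + \frac{472005}{-189022} = 24052 \cdot \frac{1}{5436} + 472005 \left(- \frac{1}{189022}\right) = \frac{6013}{1359} - \frac{472005}{189022} = \frac{495134491}{256880898}$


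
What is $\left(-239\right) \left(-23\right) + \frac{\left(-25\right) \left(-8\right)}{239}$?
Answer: $\frac{1313983}{239} \approx 5497.8$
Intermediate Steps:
$\left(-239\right) \left(-23\right) + \frac{\left(-25\right) \left(-8\right)}{239} = 5497 + 200 \cdot \frac{1}{239} = 5497 + \frac{200}{239} = \frac{1313983}{239}$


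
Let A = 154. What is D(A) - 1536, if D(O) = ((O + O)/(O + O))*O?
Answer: -1382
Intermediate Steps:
D(O) = O (D(O) = ((2*O)/((2*O)))*O = ((2*O)*(1/(2*O)))*O = 1*O = O)
D(A) - 1536 = 154 - 1536 = -1382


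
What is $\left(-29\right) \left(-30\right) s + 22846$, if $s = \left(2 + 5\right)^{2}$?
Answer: $65476$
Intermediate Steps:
$s = 49$ ($s = 7^{2} = 49$)
$\left(-29\right) \left(-30\right) s + 22846 = \left(-29\right) \left(-30\right) 49 + 22846 = 870 \cdot 49 + 22846 = 42630 + 22846 = 65476$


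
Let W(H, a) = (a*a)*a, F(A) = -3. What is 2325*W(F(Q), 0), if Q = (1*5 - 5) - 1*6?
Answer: 0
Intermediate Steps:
Q = -6 (Q = (5 - 5) - 6 = 0 - 6 = -6)
W(H, a) = a³ (W(H, a) = a²*a = a³)
2325*W(F(Q), 0) = 2325*0³ = 2325*0 = 0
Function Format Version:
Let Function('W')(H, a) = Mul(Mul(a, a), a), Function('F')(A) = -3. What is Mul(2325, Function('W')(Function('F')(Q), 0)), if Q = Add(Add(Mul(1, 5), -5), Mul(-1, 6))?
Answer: 0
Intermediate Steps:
Q = -6 (Q = Add(Add(5, -5), -6) = Add(0, -6) = -6)
Function('W')(H, a) = Pow(a, 3) (Function('W')(H, a) = Mul(Pow(a, 2), a) = Pow(a, 3))
Mul(2325, Function('W')(Function('F')(Q), 0)) = Mul(2325, Pow(0, 3)) = Mul(2325, 0) = 0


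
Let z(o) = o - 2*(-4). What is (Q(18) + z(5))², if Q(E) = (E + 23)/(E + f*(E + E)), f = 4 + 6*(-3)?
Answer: 39400729/236196 ≈ 166.81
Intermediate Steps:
z(o) = 8 + o (z(o) = o + 8 = 8 + o)
f = -14 (f = 4 - 18 = -14)
Q(E) = -(23 + E)/(27*E) (Q(E) = (E + 23)/(E - 14*(E + E)) = (23 + E)/(E - 28*E) = (23 + E)/((-27*E)) = (23 + E)*(-1/(27*E)) = -(23 + E)/(27*E))
(Q(18) + z(5))² = ((1/27)*(-23 - 1*18)/18 + (8 + 5))² = ((1/27)*(1/18)*(-23 - 18) + 13)² = ((1/27)*(1/18)*(-41) + 13)² = (-41/486 + 13)² = (6277/486)² = 39400729/236196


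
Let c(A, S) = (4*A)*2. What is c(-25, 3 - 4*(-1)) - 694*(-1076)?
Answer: 746544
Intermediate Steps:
c(A, S) = 8*A
c(-25, 3 - 4*(-1)) - 694*(-1076) = 8*(-25) - 694*(-1076) = -200 + 746744 = 746544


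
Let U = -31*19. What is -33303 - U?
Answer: -32714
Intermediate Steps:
U = -589
-33303 - U = -33303 - 1*(-589) = -33303 + 589 = -32714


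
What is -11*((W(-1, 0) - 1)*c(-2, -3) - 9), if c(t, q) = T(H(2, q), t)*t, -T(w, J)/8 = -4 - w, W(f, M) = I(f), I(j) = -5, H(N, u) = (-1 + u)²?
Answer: -21021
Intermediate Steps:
W(f, M) = -5
T(w, J) = 32 + 8*w (T(w, J) = -8*(-4 - w) = 32 + 8*w)
c(t, q) = t*(32 + 8*(-1 + q)²) (c(t, q) = (32 + 8*(-1 + q)²)*t = t*(32 + 8*(-1 + q)²))
-11*((W(-1, 0) - 1)*c(-2, -3) - 9) = -11*((-5 - 1)*(8*(-2)*(4 + (-1 - 3)²)) - 9) = -11*(-48*(-2)*(4 + (-4)²) - 9) = -11*(-48*(-2)*(4 + 16) - 9) = -11*(-48*(-2)*20 - 9) = -11*(-6*(-320) - 9) = -11*(1920 - 9) = -11*1911 = -21021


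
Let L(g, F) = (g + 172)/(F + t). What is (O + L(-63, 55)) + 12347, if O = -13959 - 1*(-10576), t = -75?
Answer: 179171/20 ≈ 8958.5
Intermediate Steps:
O = -3383 (O = -13959 + 10576 = -3383)
L(g, F) = (172 + g)/(-75 + F) (L(g, F) = (g + 172)/(F - 75) = (172 + g)/(-75 + F))
(O + L(-63, 55)) + 12347 = (-3383 + (172 - 63)/(-75 + 55)) + 12347 = (-3383 + 109/(-20)) + 12347 = (-3383 - 1/20*109) + 12347 = (-3383 - 109/20) + 12347 = -67769/20 + 12347 = 179171/20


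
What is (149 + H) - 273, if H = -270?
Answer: -394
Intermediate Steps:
(149 + H) - 273 = (149 - 270) - 273 = -121 - 273 = -394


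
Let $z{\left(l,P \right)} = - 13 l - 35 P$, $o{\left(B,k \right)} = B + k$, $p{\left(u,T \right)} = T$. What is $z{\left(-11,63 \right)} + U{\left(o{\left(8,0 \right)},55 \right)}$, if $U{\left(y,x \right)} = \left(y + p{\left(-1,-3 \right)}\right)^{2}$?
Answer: $-2037$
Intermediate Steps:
$z{\left(l,P \right)} = - 35 P - 13 l$
$U{\left(y,x \right)} = \left(-3 + y\right)^{2}$ ($U{\left(y,x \right)} = \left(y - 3\right)^{2} = \left(-3 + y\right)^{2}$)
$z{\left(-11,63 \right)} + U{\left(o{\left(8,0 \right)},55 \right)} = \left(\left(-35\right) 63 - -143\right) + \left(-3 + \left(8 + 0\right)\right)^{2} = \left(-2205 + 143\right) + \left(-3 + 8\right)^{2} = -2062 + 5^{2} = -2062 + 25 = -2037$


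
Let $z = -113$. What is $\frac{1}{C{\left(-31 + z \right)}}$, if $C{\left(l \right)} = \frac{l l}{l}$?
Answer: $- \frac{1}{144} \approx -0.0069444$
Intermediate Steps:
$C{\left(l \right)} = l$ ($C{\left(l \right)} = \frac{l^{2}}{l} = l$)
$\frac{1}{C{\left(-31 + z \right)}} = \frac{1}{-31 - 113} = \frac{1}{-144} = - \frac{1}{144}$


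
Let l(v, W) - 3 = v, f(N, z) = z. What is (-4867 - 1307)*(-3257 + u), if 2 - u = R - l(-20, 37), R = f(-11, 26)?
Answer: 20361852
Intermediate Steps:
l(v, W) = 3 + v
R = 26
u = -41 (u = 2 - (26 - (3 - 20)) = 2 - (26 - 1*(-17)) = 2 - (26 + 17) = 2 - 1*43 = 2 - 43 = -41)
(-4867 - 1307)*(-3257 + u) = (-4867 - 1307)*(-3257 - 41) = -6174*(-3298) = 20361852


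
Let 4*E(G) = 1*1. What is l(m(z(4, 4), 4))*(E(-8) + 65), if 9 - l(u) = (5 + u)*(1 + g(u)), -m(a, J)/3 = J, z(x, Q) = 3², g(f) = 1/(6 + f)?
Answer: 7743/8 ≈ 967.88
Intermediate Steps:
E(G) = ¼ (E(G) = (1*1)/4 = (¼)*1 = ¼)
z(x, Q) = 9
m(a, J) = -3*J
l(u) = 9 - (1 + 1/(6 + u))*(5 + u) (l(u) = 9 - (5 + u)*(1 + 1/(6 + u)) = 9 - (1 + 1/(6 + u))*(5 + u))
l(m(z(4, 4), 4))*(E(-8) + 65) = ((19 - (-3*4)² - (-9)*4)/(6 - 3*4))*(¼ + 65) = ((19 - 1*(-12)² - 3*(-12))/(6 - 12))*(261/4) = ((19 - 1*144 + 36)/(-6))*(261/4) = -(19 - 144 + 36)/6*(261/4) = -⅙*(-89)*(261/4) = (89/6)*(261/4) = 7743/8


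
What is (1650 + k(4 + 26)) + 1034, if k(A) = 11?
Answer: 2695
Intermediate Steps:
(1650 + k(4 + 26)) + 1034 = (1650 + 11) + 1034 = 1661 + 1034 = 2695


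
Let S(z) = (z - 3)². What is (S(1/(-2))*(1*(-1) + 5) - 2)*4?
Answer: 188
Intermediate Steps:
S(z) = (-3 + z)²
(S(1/(-2))*(1*(-1) + 5) - 2)*4 = ((-3 + 1/(-2))²*(1*(-1) + 5) - 2)*4 = ((-3 - ½)²*(-1 + 5) - 2)*4 = ((-7/2)²*4 - 2)*4 = ((49/4)*4 - 2)*4 = (49 - 2)*4 = 47*4 = 188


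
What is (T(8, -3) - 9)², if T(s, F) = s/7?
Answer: 3025/49 ≈ 61.735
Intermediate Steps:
T(s, F) = s/7 (T(s, F) = s*(⅐) = s/7)
(T(8, -3) - 9)² = ((⅐)*8 - 9)² = (8/7 - 9)² = (-55/7)² = 3025/49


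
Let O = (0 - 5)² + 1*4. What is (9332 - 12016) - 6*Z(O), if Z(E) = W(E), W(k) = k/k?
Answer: -2690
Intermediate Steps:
W(k) = 1
O = 29 (O = (-5)² + 4 = 25 + 4 = 29)
Z(E) = 1
(9332 - 12016) - 6*Z(O) = (9332 - 12016) - 6*1 = -2684 - 6 = -2690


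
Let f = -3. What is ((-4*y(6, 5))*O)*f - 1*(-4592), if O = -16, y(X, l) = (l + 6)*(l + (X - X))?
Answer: -5968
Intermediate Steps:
y(X, l) = l*(6 + l) (y(X, l) = (6 + l)*(l + 0) = (6 + l)*l = l*(6 + l))
((-4*y(6, 5))*O)*f - 1*(-4592) = (-20*(6 + 5)*(-16))*(-3) - 1*(-4592) = (-20*11*(-16))*(-3) + 4592 = (-4*55*(-16))*(-3) + 4592 = -220*(-16)*(-3) + 4592 = 3520*(-3) + 4592 = -10560 + 4592 = -5968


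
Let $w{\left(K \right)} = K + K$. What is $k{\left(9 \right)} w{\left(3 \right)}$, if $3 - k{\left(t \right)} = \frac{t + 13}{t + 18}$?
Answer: $\frac{118}{9} \approx 13.111$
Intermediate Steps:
$w{\left(K \right)} = 2 K$
$k{\left(t \right)} = 3 - \frac{13 + t}{18 + t}$ ($k{\left(t \right)} = 3 - \frac{t + 13}{t + 18} = 3 - \frac{13 + t}{18 + t}$)
$k{\left(9 \right)} w{\left(3 \right)} = \frac{41 + 2 \cdot 9}{18 + 9} \cdot 2 \cdot 3 = \frac{41 + 18}{27} \cdot 6 = \frac{1}{27} \cdot 59 \cdot 6 = \frac{59}{27} \cdot 6 = \frac{118}{9}$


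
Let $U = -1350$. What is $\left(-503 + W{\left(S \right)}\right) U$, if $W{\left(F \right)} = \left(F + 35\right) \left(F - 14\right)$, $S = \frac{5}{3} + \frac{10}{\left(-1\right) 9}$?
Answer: $\frac{3973150}{3} \approx 1.3244 \cdot 10^{6}$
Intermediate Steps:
$S = \frac{5}{9}$ ($S = 5 \cdot \frac{1}{3} + \frac{10}{-9} = \frac{5}{3} + 10 \left(- \frac{1}{9}\right) = \frac{5}{3} - \frac{10}{9} = \frac{5}{9} \approx 0.55556$)
$W{\left(F \right)} = \left(-14 + F\right) \left(35 + F\right)$ ($W{\left(F \right)} = \left(35 + F\right) \left(-14 + F\right) = \left(-14 + F\right) \left(35 + F\right)$)
$\left(-503 + W{\left(S \right)}\right) U = \left(-503 + \left(-490 + \left(\frac{5}{9}\right)^{2} + 21 \cdot \frac{5}{9}\right)\right) \left(-1350\right) = \left(-503 + \left(-490 + \frac{25}{81} + \frac{35}{3}\right)\right) \left(-1350\right) = \left(-503 - \frac{38720}{81}\right) \left(-1350\right) = \left(- \frac{79463}{81}\right) \left(-1350\right) = \frac{3973150}{3}$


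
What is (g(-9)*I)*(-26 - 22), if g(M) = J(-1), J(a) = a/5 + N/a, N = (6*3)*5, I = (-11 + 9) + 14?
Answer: 259776/5 ≈ 51955.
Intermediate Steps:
I = 12 (I = -2 + 14 = 12)
N = 90 (N = 18*5 = 90)
J(a) = 90/a + a/5 (J(a) = a/5 + 90/a = 90/a + a/5)
g(M) = -451/5 (g(M) = 90/(-1) + (⅕)*(-1) = 90*(-1) - ⅕ = -90 - ⅕ = -451/5)
(g(-9)*I)*(-26 - 22) = (-451/5*12)*(-26 - 22) = -5412/5*(-48) = 259776/5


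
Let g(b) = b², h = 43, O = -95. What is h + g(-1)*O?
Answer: -52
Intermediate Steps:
h + g(-1)*O = 43 + (-1)²*(-95) = 43 + 1*(-95) = 43 - 95 = -52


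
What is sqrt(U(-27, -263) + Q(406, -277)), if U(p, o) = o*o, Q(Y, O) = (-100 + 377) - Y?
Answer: 4*sqrt(4315) ≈ 262.75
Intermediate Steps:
Q(Y, O) = 277 - Y
U(p, o) = o**2
sqrt(U(-27, -263) + Q(406, -277)) = sqrt((-263)**2 + (277 - 1*406)) = sqrt(69169 + (277 - 406)) = sqrt(69169 - 129) = sqrt(69040) = 4*sqrt(4315)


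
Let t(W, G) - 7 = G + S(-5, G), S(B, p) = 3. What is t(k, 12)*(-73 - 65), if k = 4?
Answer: -3036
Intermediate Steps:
t(W, G) = 10 + G (t(W, G) = 7 + (G + 3) = 7 + (3 + G) = 10 + G)
t(k, 12)*(-73 - 65) = (10 + 12)*(-73 - 65) = 22*(-138) = -3036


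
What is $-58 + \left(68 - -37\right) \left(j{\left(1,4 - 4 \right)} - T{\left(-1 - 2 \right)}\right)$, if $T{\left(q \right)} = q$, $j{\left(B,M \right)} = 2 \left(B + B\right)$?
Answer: $677$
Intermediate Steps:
$j{\left(B,M \right)} = 4 B$ ($j{\left(B,M \right)} = 2 \cdot 2 B = 4 B$)
$-58 + \left(68 - -37\right) \left(j{\left(1,4 - 4 \right)} - T{\left(-1 - 2 \right)}\right) = -58 + \left(68 - -37\right) \left(4 \cdot 1 - \left(-1 - 2\right)\right) = -58 + \left(68 + 37\right) \left(4 - -3\right) = -58 + 105 \left(4 + 3\right) = -58 + 105 \cdot 7 = -58 + 735 = 677$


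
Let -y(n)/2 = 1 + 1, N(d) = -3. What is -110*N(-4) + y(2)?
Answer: 326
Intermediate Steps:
y(n) = -4 (y(n) = -2*(1 + 1) = -2*2 = -4)
-110*N(-4) + y(2) = -110*(-3) - 4 = 330 - 4 = 326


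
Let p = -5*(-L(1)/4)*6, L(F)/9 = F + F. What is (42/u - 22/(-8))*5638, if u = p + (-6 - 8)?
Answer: 4225681/242 ≈ 17462.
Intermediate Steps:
L(F) = 18*F (L(F) = 9*(F + F) = 9*(2*F) = 18*F)
p = 135 (p = -5/((-4/(18*1)))*6 = -5/((-4/18))*6 = -5/((-4*1/18))*6 = -5/(-2/9)*6 = -5*(-9/2)*6 = (45/2)*6 = 135)
u = 121 (u = 135 + (-6 - 8) = 135 - 14 = 121)
(42/u - 22/(-8))*5638 = (42/121 - 22/(-8))*5638 = (42*(1/121) - 22*(-⅛))*5638 = (42/121 + 11/4)*5638 = (1499/484)*5638 = 4225681/242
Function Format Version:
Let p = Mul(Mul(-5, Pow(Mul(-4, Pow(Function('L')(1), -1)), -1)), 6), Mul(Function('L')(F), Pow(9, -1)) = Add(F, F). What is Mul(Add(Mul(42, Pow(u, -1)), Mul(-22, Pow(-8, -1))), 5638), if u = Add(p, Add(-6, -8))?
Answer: Rational(4225681, 242) ≈ 17462.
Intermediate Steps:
Function('L')(F) = Mul(18, F) (Function('L')(F) = Mul(9, Add(F, F)) = Mul(9, Mul(2, F)) = Mul(18, F))
p = 135 (p = Mul(Mul(-5, Pow(Mul(-4, Pow(Mul(18, 1), -1)), -1)), 6) = Mul(Mul(-5, Pow(Mul(-4, Pow(18, -1)), -1)), 6) = Mul(Mul(-5, Pow(Mul(-4, Rational(1, 18)), -1)), 6) = Mul(Mul(-5, Pow(Rational(-2, 9), -1)), 6) = Mul(Mul(-5, Rational(-9, 2)), 6) = Mul(Rational(45, 2), 6) = 135)
u = 121 (u = Add(135, Add(-6, -8)) = Add(135, -14) = 121)
Mul(Add(Mul(42, Pow(u, -1)), Mul(-22, Pow(-8, -1))), 5638) = Mul(Add(Mul(42, Pow(121, -1)), Mul(-22, Pow(-8, -1))), 5638) = Mul(Add(Mul(42, Rational(1, 121)), Mul(-22, Rational(-1, 8))), 5638) = Mul(Add(Rational(42, 121), Rational(11, 4)), 5638) = Mul(Rational(1499, 484), 5638) = Rational(4225681, 242)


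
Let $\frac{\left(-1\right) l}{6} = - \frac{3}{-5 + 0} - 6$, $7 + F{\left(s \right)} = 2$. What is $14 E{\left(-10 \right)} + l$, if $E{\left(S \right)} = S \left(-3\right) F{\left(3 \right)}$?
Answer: $- \frac{10338}{5} \approx -2067.6$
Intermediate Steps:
$F{\left(s \right)} = -5$ ($F{\left(s \right)} = -7 + 2 = -5$)
$l = \frac{162}{5}$ ($l = - 6 \left(- \frac{3}{-5 + 0} - 6\right) = - 6 \left(- \frac{3}{-5} - 6\right) = - 6 \left(\left(-3\right) \left(- \frac{1}{5}\right) - 6\right) = - 6 \left(\frac{3}{5} - 6\right) = \left(-6\right) \left(- \frac{27}{5}\right) = \frac{162}{5} \approx 32.4$)
$E{\left(S \right)} = 15 S$ ($E{\left(S \right)} = S \left(-3\right) \left(-5\right) = - 3 S \left(-5\right) = 15 S$)
$14 E{\left(-10 \right)} + l = 14 \cdot 15 \left(-10\right) + \frac{162}{5} = 14 \left(-150\right) + \frac{162}{5} = -2100 + \frac{162}{5} = - \frac{10338}{5}$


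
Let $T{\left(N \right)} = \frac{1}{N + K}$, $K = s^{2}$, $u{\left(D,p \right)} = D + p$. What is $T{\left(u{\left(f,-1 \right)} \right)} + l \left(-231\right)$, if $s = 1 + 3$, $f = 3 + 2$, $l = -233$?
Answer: $\frac{1076461}{20} \approx 53823.0$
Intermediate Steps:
$f = 5$
$s = 4$
$K = 16$ ($K = 4^{2} = 16$)
$T{\left(N \right)} = \frac{1}{16 + N}$ ($T{\left(N \right)} = \frac{1}{N + 16} = \frac{1}{16 + N}$)
$T{\left(u{\left(f,-1 \right)} \right)} + l \left(-231\right) = \frac{1}{16 + \left(5 - 1\right)} - -53823 = \frac{1}{16 + 4} + 53823 = \frac{1}{20} + 53823 = \frac{1076461}{20}$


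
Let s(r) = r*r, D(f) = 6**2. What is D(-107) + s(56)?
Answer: 3172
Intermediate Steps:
D(f) = 36
s(r) = r**2
D(-107) + s(56) = 36 + 56**2 = 36 + 3136 = 3172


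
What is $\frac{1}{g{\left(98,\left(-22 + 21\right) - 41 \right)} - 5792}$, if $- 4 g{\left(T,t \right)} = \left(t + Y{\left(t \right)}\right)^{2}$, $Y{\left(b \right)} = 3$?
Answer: $- \frac{4}{24689} \approx -0.00016202$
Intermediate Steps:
$g{\left(T,t \right)} = - \frac{\left(3 + t\right)^{2}}{4}$ ($g{\left(T,t \right)} = - \frac{\left(t + 3\right)^{2}}{4} = - \frac{\left(3 + t\right)^{2}}{4}$)
$\frac{1}{g{\left(98,\left(-22 + 21\right) - 41 \right)} - 5792} = \frac{1}{- \frac{\left(3 + \left(\left(-22 + 21\right) - 41\right)\right)^{2}}{4} - 5792} = \frac{1}{- \frac{\left(3 - 42\right)^{2}}{4} - 5792} = \frac{1}{- \frac{\left(-39\right)^{2}}{4} - 5792} = \frac{1}{\left(- \frac{1}{4}\right) 1521 - 5792} = \frac{1}{- \frac{1521}{4} - 5792} = \frac{1}{- \frac{24689}{4}} = - \frac{4}{24689}$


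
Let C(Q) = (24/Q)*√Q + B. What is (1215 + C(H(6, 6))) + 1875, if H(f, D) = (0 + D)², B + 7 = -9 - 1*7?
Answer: 3071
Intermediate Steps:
B = -23 (B = -7 + (-9 - 1*7) = -7 + (-9 - 7) = -7 - 16 = -23)
H(f, D) = D²
C(Q) = -23 + 24/√Q (C(Q) = (24/Q)*√Q - 23 = 24/√Q - 23 = -23 + 24/√Q)
(1215 + C(H(6, 6))) + 1875 = (1215 + (-23 + 24/√(6²))) + 1875 = (1215 + (-23 + 24/√36)) + 1875 = (1215 + (-23 + 24*(⅙))) + 1875 = (1215 + (-23 + 4)) + 1875 = (1215 - 19) + 1875 = 1196 + 1875 = 3071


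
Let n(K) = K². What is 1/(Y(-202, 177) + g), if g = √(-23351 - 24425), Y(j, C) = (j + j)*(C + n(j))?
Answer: -4139081/68527966110188 - I*√2986/68527966110188 ≈ -6.04e-8 - 7.974e-13*I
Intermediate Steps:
Y(j, C) = 2*j*(C + j²) (Y(j, C) = (j + j)*(C + j²) = (2*j)*(C + j²) = 2*j*(C + j²))
g = 4*I*√2986 (g = √(-47776) = 4*I*√2986 ≈ 218.58*I)
1/(Y(-202, 177) + g) = 1/(2*(-202)*(177 + (-202)²) + 4*I*√2986) = 1/(2*(-202)*(177 + 40804) + 4*I*√2986) = 1/(2*(-202)*40981 + 4*I*√2986) = 1/(-16556324 + 4*I*√2986)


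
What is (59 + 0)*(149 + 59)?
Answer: 12272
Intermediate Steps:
(59 + 0)*(149 + 59) = 59*208 = 12272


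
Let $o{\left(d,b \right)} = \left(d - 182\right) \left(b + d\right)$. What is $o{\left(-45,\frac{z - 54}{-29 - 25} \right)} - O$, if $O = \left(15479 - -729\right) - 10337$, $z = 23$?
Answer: $\frac{227539}{54} \approx 4213.7$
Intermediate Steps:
$O = 5871$ ($O = \left(15479 + 729\right) - 10337 = 16208 - 10337 = 5871$)
$o{\left(d,b \right)} = \left(-182 + d\right) \left(b + d\right)$
$o{\left(-45,\frac{z - 54}{-29 - 25} \right)} - O = \left(\left(-45\right)^{2} - 182 \frac{23 - 54}{-29 - 25} - -8190 + \frac{23 - 54}{-29 - 25} \left(-45\right)\right) - 5871 = \left(2025 - 182 \left(- \frac{31}{-54}\right) + 8190 + - \frac{31}{-54} \left(-45\right)\right) - 5871 = \left(2025 - 182 \left(\left(-31\right) \left(- \frac{1}{54}\right)\right) + 8190 + \left(-31\right) \left(- \frac{1}{54}\right) \left(-45\right)\right) - 5871 = \left(2025 - \frac{2821}{27} + 8190 + \frac{31}{54} \left(-45\right)\right) - 5871 = \left(2025 - \frac{2821}{27} + 8190 - \frac{155}{6}\right) - 5871 = \frac{544573}{54} - 5871 = \frac{227539}{54}$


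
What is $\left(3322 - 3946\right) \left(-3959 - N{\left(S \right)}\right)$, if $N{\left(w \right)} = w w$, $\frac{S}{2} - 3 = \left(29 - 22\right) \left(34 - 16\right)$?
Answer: $44006352$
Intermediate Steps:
$S = 258$ ($S = 6 + 2 \left(29 - 22\right) \left(34 - 16\right) = 6 + 2 \cdot 7 \cdot 18 = 6 + 2 \cdot 126 = 6 + 252 = 258$)
$N{\left(w \right)} = w^{2}$
$\left(3322 - 3946\right) \left(-3959 - N{\left(S \right)}\right) = \left(3322 - 3946\right) \left(-3959 - 258^{2}\right) = - 624 \left(-3959 - 66564\right) = \left(-624\right) \left(-70523\right) = 44006352$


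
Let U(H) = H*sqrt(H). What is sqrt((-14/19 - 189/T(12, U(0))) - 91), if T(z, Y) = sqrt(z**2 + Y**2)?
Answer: I*sqrt(155211)/38 ≈ 10.368*I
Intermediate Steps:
U(H) = H**(3/2)
T(z, Y) = sqrt(Y**2 + z**2)
sqrt((-14/19 - 189/T(12, U(0))) - 91) = sqrt((-14/19 - 189/sqrt((0**(3/2))**2 + 12**2)) - 91) = sqrt((-14*1/19 - 189/sqrt(0**2 + 144)) - 91) = sqrt((-14/19 - 189/sqrt(0 + 144)) - 91) = sqrt((-14/19 - 189/(sqrt(144))) - 91) = sqrt((-14/19 - 189/12) - 91) = sqrt((-14/19 - 189*1/12) - 91) = sqrt((-14/19 - 63/4) - 91) = sqrt(-1253/76 - 91) = sqrt(-8169/76) = I*sqrt(155211)/38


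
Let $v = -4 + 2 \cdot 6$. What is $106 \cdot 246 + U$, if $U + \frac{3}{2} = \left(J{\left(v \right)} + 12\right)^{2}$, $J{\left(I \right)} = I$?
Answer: $\frac{52949}{2} \approx 26475.0$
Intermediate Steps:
$v = 8$ ($v = -4 + 12 = 8$)
$U = \frac{797}{2}$ ($U = - \frac{3}{2} + \left(8 + 12\right)^{2} = - \frac{3}{2} + 20^{2} = - \frac{3}{2} + 400 = \frac{797}{2} \approx 398.5$)
$106 \cdot 246 + U = 106 \cdot 246 + \frac{797}{2} = 26076 + \frac{797}{2} = \frac{52949}{2}$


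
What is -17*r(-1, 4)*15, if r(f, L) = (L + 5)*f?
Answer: 2295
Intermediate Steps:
r(f, L) = f*(5 + L) (r(f, L) = (5 + L)*f = f*(5 + L))
-17*r(-1, 4)*15 = -(-17)*(5 + 4)*15 = -(-17)*9*15 = -17*(-9)*15 = 153*15 = 2295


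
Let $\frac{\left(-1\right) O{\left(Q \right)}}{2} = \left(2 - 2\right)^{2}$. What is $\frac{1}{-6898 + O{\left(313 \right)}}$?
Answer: $- \frac{1}{6898} \approx -0.00014497$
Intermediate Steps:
$O{\left(Q \right)} = 0$ ($O{\left(Q \right)} = - 2 \left(2 - 2\right)^{2} = - 2 \cdot 0^{2} = \left(-2\right) 0 = 0$)
$\frac{1}{-6898 + O{\left(313 \right)}} = \frac{1}{-6898 + 0} = \frac{1}{-6898} = - \frac{1}{6898}$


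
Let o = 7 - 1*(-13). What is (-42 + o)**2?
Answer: 484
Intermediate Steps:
o = 20 (o = 7 + 13 = 20)
(-42 + o)**2 = (-42 + 20)**2 = (-22)**2 = 484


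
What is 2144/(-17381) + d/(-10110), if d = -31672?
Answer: 264407596/87860955 ≈ 3.0094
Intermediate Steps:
2144/(-17381) + d/(-10110) = 2144/(-17381) - 31672/(-10110) = 2144*(-1/17381) - 31672*(-1/10110) = -2144/17381 + 15836/5055 = 264407596/87860955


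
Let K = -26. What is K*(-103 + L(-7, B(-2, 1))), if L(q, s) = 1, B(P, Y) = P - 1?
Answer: 2652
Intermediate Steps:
B(P, Y) = -1 + P
K*(-103 + L(-7, B(-2, 1))) = -26*(-103 + 1) = -26*(-102) = 2652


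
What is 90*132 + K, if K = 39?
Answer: 11919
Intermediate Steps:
90*132 + K = 90*132 + 39 = 11880 + 39 = 11919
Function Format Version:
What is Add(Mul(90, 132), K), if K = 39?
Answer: 11919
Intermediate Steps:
Add(Mul(90, 132), K) = Add(Mul(90, 132), 39) = Add(11880, 39) = 11919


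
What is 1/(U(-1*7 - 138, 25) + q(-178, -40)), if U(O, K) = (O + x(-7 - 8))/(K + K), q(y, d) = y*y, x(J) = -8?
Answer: 50/1584047 ≈ 3.1565e-5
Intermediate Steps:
q(y, d) = y²
U(O, K) = (-8 + O)/(2*K) (U(O, K) = (O - 8)/(K + K) = (-8 + O)/((2*K)) = (-8 + O)*(1/(2*K)) = (-8 + O)/(2*K))
1/(U(-1*7 - 138, 25) + q(-178, -40)) = 1/((½)*(-8 + (-1*7 - 138))/25 + (-178)²) = 1/((½)*(1/25)*(-8 + (-7 - 138)) + 31684) = 1/((½)*(1/25)*(-8 - 145) + 31684) = 1/((½)*(1/25)*(-153) + 31684) = 1/(-153/50 + 31684) = 1/(1584047/50) = 50/1584047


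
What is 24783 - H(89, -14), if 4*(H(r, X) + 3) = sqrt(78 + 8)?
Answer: 24786 - sqrt(86)/4 ≈ 24784.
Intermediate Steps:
H(r, X) = -3 + sqrt(86)/4 (H(r, X) = -3 + sqrt(78 + 8)/4 = -3 + sqrt(86)/4)
24783 - H(89, -14) = 24783 - (-3 + sqrt(86)/4) = 24783 + (3 - sqrt(86)/4) = 24786 - sqrt(86)/4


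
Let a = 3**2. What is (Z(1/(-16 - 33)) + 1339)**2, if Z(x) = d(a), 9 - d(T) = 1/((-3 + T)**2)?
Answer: 2354869729/1296 ≈ 1.8170e+6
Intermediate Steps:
a = 9
d(T) = 9 - 1/(-3 + T)**2 (d(T) = 9 - 1/((-3 + T)**2) = 9 - 1/(-3 + T)**2)
Z(x) = 323/36 (Z(x) = 9 - 1/(-3 + 9)**2 = 9 - 1/6**2 = 9 - 1*1/36 = 9 - 1/36 = 323/36)
(Z(1/(-16 - 33)) + 1339)**2 = (323/36 + 1339)**2 = (48527/36)**2 = 2354869729/1296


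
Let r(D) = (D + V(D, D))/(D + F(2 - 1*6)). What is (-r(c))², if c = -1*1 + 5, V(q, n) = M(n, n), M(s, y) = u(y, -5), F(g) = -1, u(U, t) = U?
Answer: 64/9 ≈ 7.1111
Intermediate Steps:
M(s, y) = y
V(q, n) = n
c = 4 (c = -1 + 5 = 4)
r(D) = 2*D/(-1 + D) (r(D) = (D + D)/(D - 1) = (2*D)/(-1 + D) = 2*D/(-1 + D))
(-r(c))² = (-2*4/(-1 + 4))² = (-2*4/3)² = (-1*8/3)² = (-8/3)² = 64/9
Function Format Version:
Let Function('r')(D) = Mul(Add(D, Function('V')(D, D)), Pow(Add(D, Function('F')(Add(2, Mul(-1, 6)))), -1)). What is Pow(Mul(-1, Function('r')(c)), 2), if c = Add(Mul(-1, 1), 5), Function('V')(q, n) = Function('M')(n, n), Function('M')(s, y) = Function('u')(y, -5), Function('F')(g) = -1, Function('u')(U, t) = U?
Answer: Rational(64, 9) ≈ 7.1111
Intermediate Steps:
Function('M')(s, y) = y
Function('V')(q, n) = n
c = 4 (c = Add(-1, 5) = 4)
Function('r')(D) = Mul(2, D, Pow(Add(-1, D), -1)) (Function('r')(D) = Mul(Add(D, D), Pow(Add(D, -1), -1)) = Mul(Mul(2, D), Pow(Add(-1, D), -1)) = Mul(2, D, Pow(Add(-1, D), -1)))
Pow(Mul(-1, Function('r')(c)), 2) = Pow(Mul(-1, Mul(2, 4, Pow(Add(-1, 4), -1))), 2) = Pow(Mul(-1, Mul(2, 4, Pow(3, -1))), 2) = Pow(Mul(-1, Mul(2, 4, Rational(1, 3))), 2) = Pow(Mul(-1, Rational(8, 3)), 2) = Pow(Rational(-8, 3), 2) = Rational(64, 9)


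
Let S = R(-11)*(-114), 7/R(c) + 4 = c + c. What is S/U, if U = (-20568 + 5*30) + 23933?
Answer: 21/2405 ≈ 0.0087318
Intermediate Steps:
R(c) = 7/(-4 + 2*c) (R(c) = 7/(-4 + (c + c)) = 7/(-4 + 2*c))
S = 399/13 (S = (7/(2*(-2 - 11)))*(-114) = ((7/2)/(-13))*(-114) = ((7/2)*(-1/13))*(-114) = -7/26*(-114) = 399/13 ≈ 30.692)
U = 3515 (U = (-20568 + 150) + 23933 = -20418 + 23933 = 3515)
S/U = (399/13)/3515 = (399/13)*(1/3515) = 21/2405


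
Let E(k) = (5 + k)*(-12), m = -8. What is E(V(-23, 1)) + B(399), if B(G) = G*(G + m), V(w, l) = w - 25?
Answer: 156525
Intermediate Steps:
V(w, l) = -25 + w
B(G) = G*(-8 + G) (B(G) = G*(G - 8) = G*(-8 + G))
E(k) = -60 - 12*k
E(V(-23, 1)) + B(399) = (-60 - 12*(-25 - 23)) + 399*(-8 + 399) = (-60 - 12*(-48)) + 399*391 = (-60 + 576) + 156009 = 516 + 156009 = 156525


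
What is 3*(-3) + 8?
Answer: -1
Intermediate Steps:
3*(-3) + 8 = -9 + 8 = -1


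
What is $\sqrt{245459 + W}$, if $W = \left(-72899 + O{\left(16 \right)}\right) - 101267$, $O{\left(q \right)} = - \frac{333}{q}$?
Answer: $\frac{\sqrt{1140355}}{4} \approx 266.97$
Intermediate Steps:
$W = - \frac{2786989}{16}$ ($W = \left(-72899 - \frac{333}{16}\right) - 101267 = - \frac{1166717}{16} - 101267 = - \frac{2786989}{16} \approx -1.7419 \cdot 10^{5}$)
$\sqrt{245459 + W} = \sqrt{245459 - \frac{2786989}{16}} = \sqrt{\frac{1140355}{16}} = \frac{\sqrt{1140355}}{4}$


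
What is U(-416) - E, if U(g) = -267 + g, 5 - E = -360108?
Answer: -360796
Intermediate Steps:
E = 360113 (E = 5 - 1*(-360108) = 5 + 360108 = 360113)
U(-416) - E = (-267 - 416) - 1*360113 = -683 - 360113 = -360796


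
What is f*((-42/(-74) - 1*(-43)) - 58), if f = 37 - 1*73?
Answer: 19224/37 ≈ 519.57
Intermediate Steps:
f = -36 (f = 37 - 73 = -36)
f*((-42/(-74) - 1*(-43)) - 58) = -36*((-42/(-74) - 1*(-43)) - 58) = -36*((-42*(-1/74) + 43) - 58) = -36*((21/37 + 43) - 58) = -36*(1612/37 - 58) = -36*(-534/37) = 19224/37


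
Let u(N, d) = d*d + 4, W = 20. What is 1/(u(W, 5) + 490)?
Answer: 1/519 ≈ 0.0019268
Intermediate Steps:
u(N, d) = 4 + d² (u(N, d) = d² + 4 = 4 + d²)
1/(u(W, 5) + 490) = 1/((4 + 5²) + 490) = 1/((4 + 25) + 490) = 1/(29 + 490) = 1/519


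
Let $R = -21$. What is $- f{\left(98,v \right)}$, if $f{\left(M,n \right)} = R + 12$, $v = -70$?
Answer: $9$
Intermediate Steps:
$f{\left(M,n \right)} = -9$ ($f{\left(M,n \right)} = -21 + 12 = -9$)
$- f{\left(98,v \right)} = \left(-1\right) \left(-9\right) = 9$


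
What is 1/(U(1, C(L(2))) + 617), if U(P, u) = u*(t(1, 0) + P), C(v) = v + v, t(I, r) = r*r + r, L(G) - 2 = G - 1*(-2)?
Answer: 1/629 ≈ 0.0015898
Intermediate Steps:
L(G) = 4 + G (L(G) = 2 + (G - 1*(-2)) = 2 + (G + 2) = 2 + (2 + G) = 4 + G)
t(I, r) = r + r² (t(I, r) = r² + r = r + r²)
C(v) = 2*v
U(P, u) = P*u (U(P, u) = u*(0*(1 + 0) + P) = u*(0*1 + P) = u*(0 + P) = u*P = P*u)
1/(U(1, C(L(2))) + 617) = 1/(1*(2*(4 + 2)) + 617) = 1/(1*(2*6) + 617) = 1/(1*12 + 617) = 1/(12 + 617) = 1/629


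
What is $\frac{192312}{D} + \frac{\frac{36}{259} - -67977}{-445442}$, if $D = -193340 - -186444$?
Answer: $- \frac{697135830435}{24862122509} \approx -28.04$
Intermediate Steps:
$D = -6896$ ($D = -193340 + 186444 = -6896$)
$\frac{192312}{D} + \frac{\frac{36}{259} - -67977}{-445442} = \frac{192312}{-6896} + \frac{\frac{36}{259} - -67977}{-445442} = 192312 \left(- \frac{1}{6896}\right) + \left(36 \cdot \frac{1}{259} + 67977\right) \left(- \frac{1}{445442}\right) = - \frac{24039}{862} + \left(\frac{36}{259} + 67977\right) \left(- \frac{1}{445442}\right) = - \frac{24039}{862} + \frac{17606079}{259} \left(- \frac{1}{445442}\right) = - \frac{24039}{862} - \frac{17606079}{115369478} = - \frac{697135830435}{24862122509}$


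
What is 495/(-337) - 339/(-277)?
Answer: -22872/93349 ≈ -0.24502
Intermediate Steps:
495/(-337) - 339/(-277) = 495*(-1/337) - 339*(-1/277) = -495/337 + 339/277 = -22872/93349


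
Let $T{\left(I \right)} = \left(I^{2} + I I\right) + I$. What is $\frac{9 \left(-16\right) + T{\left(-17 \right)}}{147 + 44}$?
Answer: $\frac{417}{191} \approx 2.1832$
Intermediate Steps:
$T{\left(I \right)} = I + 2 I^{2}$ ($T{\left(I \right)} = \left(I^{2} + I^{2}\right) + I = 2 I^{2} + I = I + 2 I^{2}$)
$\frac{9 \left(-16\right) + T{\left(-17 \right)}}{147 + 44} = \frac{9 \left(-16\right) - 17 \left(1 + 2 \left(-17\right)\right)}{147 + 44} = \frac{-144 - 17 \left(1 - 34\right)}{191} = \left(-144 - -561\right) \frac{1}{191} = \left(-144 + 561\right) \frac{1}{191} = 417 \cdot \frac{1}{191} = \frac{417}{191}$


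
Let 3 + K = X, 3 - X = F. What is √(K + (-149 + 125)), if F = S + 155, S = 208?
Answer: 3*I*√43 ≈ 19.672*I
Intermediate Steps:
F = 363 (F = 208 + 155 = 363)
X = -360 (X = 3 - 1*363 = 3 - 363 = -360)
K = -363 (K = -3 - 360 = -363)
√(K + (-149 + 125)) = √(-363 + (-149 + 125)) = √(-363 - 24) = √(-387) = 3*I*√43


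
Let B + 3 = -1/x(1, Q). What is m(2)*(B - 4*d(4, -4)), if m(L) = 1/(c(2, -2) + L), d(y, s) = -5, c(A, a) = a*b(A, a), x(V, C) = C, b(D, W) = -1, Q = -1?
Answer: 9/2 ≈ 4.5000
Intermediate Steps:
c(A, a) = -a (c(A, a) = a*(-1) = -a)
B = -2 (B = -3 - 1/(-1) = -3 - 1*(-1) = -3 + 1 = -2)
m(L) = 1/(2 + L) (m(L) = 1/(-1*(-2) + L) = 1/(2 + L))
m(2)*(B - 4*d(4, -4)) = (-2 - 4*(-5))/(2 + 2) = (-2 + 20)/4 = (¼)*18 = 9/2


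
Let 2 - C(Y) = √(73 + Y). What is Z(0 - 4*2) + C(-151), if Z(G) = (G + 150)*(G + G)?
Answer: -2270 - I*√78 ≈ -2270.0 - 8.8318*I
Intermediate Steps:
C(Y) = 2 - √(73 + Y)
Z(G) = 2*G*(150 + G) (Z(G) = (150 + G)*(2*G) = 2*G*(150 + G))
Z(0 - 4*2) + C(-151) = 2*(0 - 4*2)*(150 + (0 - 4*2)) + (2 - √(73 - 151)) = 2*(0 - 8)*(150 + (0 - 8)) + (2 - √(-78)) = 2*(-8)*(150 - 8) + (2 - I*√78) = 2*(-8)*142 + (2 - I*√78) = -2272 + (2 - I*√78) = -2270 - I*√78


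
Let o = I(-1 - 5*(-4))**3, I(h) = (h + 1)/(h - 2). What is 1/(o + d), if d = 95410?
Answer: 4913/468757330 ≈ 1.0481e-5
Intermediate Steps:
I(h) = (1 + h)/(-2 + h)
o = 8000/4913 (o = ((1 + (-1 - 5*(-4)))/(-2 + (-1 - 5*(-4))))**3 = ((1 + (-1 + 20))/(-2 + (-1 + 20)))**3 = ((1 + 19)/(-2 + 19))**3 = (20/17)**3 = 8000/4913 ≈ 1.6283)
1/(o + d) = 1/(8000/4913 + 95410) = 1/(468757330/4913) = 4913/468757330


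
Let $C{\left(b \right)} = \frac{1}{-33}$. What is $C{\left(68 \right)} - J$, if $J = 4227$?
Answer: $- \frac{139492}{33} \approx -4227.0$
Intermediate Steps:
$C{\left(b \right)} = - \frac{1}{33}$
$C{\left(68 \right)} - J = - \frac{1}{33} - 4227 = - \frac{139492}{33}$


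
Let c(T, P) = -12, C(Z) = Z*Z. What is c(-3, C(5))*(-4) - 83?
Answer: -35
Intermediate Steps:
C(Z) = Z²
c(-3, C(5))*(-4) - 83 = -12*(-4) - 83 = 48 - 83 = -35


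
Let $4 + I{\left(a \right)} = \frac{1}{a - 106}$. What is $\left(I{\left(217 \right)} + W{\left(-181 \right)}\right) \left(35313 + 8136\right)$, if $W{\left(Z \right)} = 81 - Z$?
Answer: $\frac{414778637}{37} \approx 1.121 \cdot 10^{7}$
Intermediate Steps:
$I{\left(a \right)} = -4 + \frac{1}{-106 + a}$ ($I{\left(a \right)} = -4 + \frac{1}{a - 106} = -4 + \frac{1}{-106 + a}$)
$\left(I{\left(217 \right)} + W{\left(-181 \right)}\right) \left(35313 + 8136\right) = \left(\frac{425 - 868}{-106 + 217} + \left(81 - -181\right)\right) \left(35313 + 8136\right) = \left(\frac{425 - 868}{111} + \left(81 + 181\right)\right) 43449 = \left(\frac{1}{111} \left(-443\right) + 262\right) 43449 = \left(- \frac{443}{111} + 262\right) 43449 = \frac{28639}{111} \cdot 43449 = \frac{414778637}{37}$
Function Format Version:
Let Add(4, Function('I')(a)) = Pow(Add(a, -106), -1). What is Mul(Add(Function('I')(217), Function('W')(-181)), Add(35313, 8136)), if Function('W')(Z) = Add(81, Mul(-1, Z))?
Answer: Rational(414778637, 37) ≈ 1.1210e+7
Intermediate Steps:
Function('I')(a) = Add(-4, Pow(Add(-106, a), -1)) (Function('I')(a) = Add(-4, Pow(Add(a, -106), -1)) = Add(-4, Pow(Add(-106, a), -1)))
Mul(Add(Function('I')(217), Function('W')(-181)), Add(35313, 8136)) = Mul(Add(Mul(Pow(Add(-106, 217), -1), Add(425, Mul(-4, 217))), Add(81, Mul(-1, -181))), Add(35313, 8136)) = Mul(Add(Mul(Pow(111, -1), Add(425, -868)), Add(81, 181)), 43449) = Mul(Add(Mul(Rational(1, 111), -443), 262), 43449) = Mul(Add(Rational(-443, 111), 262), 43449) = Mul(Rational(28639, 111), 43449) = Rational(414778637, 37)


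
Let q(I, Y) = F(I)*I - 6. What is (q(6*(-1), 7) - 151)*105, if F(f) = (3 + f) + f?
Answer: -10815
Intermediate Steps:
F(f) = 3 + 2*f
q(I, Y) = -6 + I*(3 + 2*I) (q(I, Y) = (3 + 2*I)*I - 6 = I*(3 + 2*I) - 6 = -6 + I*(3 + 2*I))
(q(6*(-1), 7) - 151)*105 = ((-6 + (6*(-1))*(3 + 2*(6*(-1)))) - 151)*105 = ((-6 - 6*(3 + 2*(-6))) - 151)*105 = ((-6 - 6*(3 - 12)) - 151)*105 = ((-6 - 6*(-9)) - 151)*105 = ((-6 + 54) - 151)*105 = (48 - 151)*105 = -103*105 = -10815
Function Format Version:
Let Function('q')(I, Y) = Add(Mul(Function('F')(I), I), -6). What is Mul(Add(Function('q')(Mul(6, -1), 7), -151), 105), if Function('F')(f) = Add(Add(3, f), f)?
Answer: -10815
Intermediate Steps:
Function('F')(f) = Add(3, Mul(2, f))
Function('q')(I, Y) = Add(-6, Mul(I, Add(3, Mul(2, I)))) (Function('q')(I, Y) = Add(Mul(Add(3, Mul(2, I)), I), -6) = Add(Mul(I, Add(3, Mul(2, I))), -6) = Add(-6, Mul(I, Add(3, Mul(2, I)))))
Mul(Add(Function('q')(Mul(6, -1), 7), -151), 105) = Mul(Add(Add(-6, Mul(Mul(6, -1), Add(3, Mul(2, Mul(6, -1))))), -151), 105) = Mul(Add(Add(-6, Mul(-6, Add(3, Mul(2, -6)))), -151), 105) = Mul(Add(Add(-6, Mul(-6, Add(3, -12))), -151), 105) = Mul(Add(Add(-6, Mul(-6, -9)), -151), 105) = Mul(Add(Add(-6, 54), -151), 105) = Mul(Add(48, -151), 105) = Mul(-103, 105) = -10815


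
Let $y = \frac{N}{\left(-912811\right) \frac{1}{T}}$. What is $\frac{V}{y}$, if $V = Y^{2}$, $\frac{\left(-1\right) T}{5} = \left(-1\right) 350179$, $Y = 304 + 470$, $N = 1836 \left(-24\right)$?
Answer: $\frac{1687787539}{238121720} \approx 7.0879$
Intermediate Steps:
$N = -44064$
$Y = 774$
$T = 1750895$ ($T = - 5 \left(\left(-1\right) 350179\right) = \left(-5\right) \left(-350179\right) = 1750895$)
$V = 599076$ ($V = 774^{2} = 599076$)
$y = \frac{77151437280}{912811}$ ($y = - \frac{44064}{\left(-912811\right) \frac{1}{1750895}} = - \frac{44064}{- \frac{912811}{1750895}} = \left(-44064\right) \left(- \frac{1750895}{912811}\right) = \frac{77151437280}{912811} \approx 84521.0$)
$\frac{V}{y} = \frac{599076}{\frac{77151437280}{912811}} = 599076 \cdot \frac{912811}{77151437280} = \frac{1687787539}{238121720}$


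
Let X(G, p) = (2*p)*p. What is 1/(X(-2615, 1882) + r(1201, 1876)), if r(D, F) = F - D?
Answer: 1/7084523 ≈ 1.4115e-7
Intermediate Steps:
X(G, p) = 2*p**2
1/(X(-2615, 1882) + r(1201, 1876)) = 1/(2*1882**2 + (1876 - 1*1201)) = 1/(2*3541924 + (1876 - 1201)) = 1/(7083848 + 675) = 1/7084523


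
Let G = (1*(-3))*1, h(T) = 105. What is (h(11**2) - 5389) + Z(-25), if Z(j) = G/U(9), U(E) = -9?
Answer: -15851/3 ≈ -5283.7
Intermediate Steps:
G = -3 (G = -3*1 = -3)
Z(j) = 1/3 (Z(j) = -3/(-9) = -3*(-1/9) = 1/3)
(h(11**2) - 5389) + Z(-25) = (105 - 5389) + 1/3 = -5284 + 1/3 = -15851/3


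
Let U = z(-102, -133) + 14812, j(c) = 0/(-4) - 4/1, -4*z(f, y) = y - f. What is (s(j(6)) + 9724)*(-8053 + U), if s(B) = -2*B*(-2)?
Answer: 65691609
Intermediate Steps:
z(f, y) = -y/4 + f/4 (z(f, y) = -(y - f)/4 = -y/4 + f/4)
j(c) = -4 (j(c) = 0*(-1/4) - 4*1 = 0 - 4 = -4)
s(B) = 4*B
U = 59279/4 (U = (-1/4*(-133) + (1/4)*(-102)) + 14812 = (133/4 - 51/2) + 14812 = 31/4 + 14812 = 59279/4 ≈ 14820.)
(s(j(6)) + 9724)*(-8053 + U) = (4*(-4) + 9724)*(-8053 + 59279/4) = (-16 + 9724)*(27067/4) = 9708*(27067/4) = 65691609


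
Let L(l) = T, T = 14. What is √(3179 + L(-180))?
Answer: √3193 ≈ 56.507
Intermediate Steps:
L(l) = 14
√(3179 + L(-180)) = √(3179 + 14) = √3193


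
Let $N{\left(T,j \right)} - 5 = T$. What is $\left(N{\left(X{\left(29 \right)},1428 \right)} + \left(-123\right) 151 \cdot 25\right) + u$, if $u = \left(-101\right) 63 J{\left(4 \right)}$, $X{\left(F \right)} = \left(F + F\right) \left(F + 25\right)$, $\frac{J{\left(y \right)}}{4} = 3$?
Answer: $-537544$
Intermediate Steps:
$J{\left(y \right)} = 12$ ($J{\left(y \right)} = 4 \cdot 3 = 12$)
$X{\left(F \right)} = 2 F \left(25 + F\right)$
$N{\left(T,j \right)} = 5 + T$
$u = -76356$ ($u = \left(-101\right) 63 \cdot 12 = \left(-6363\right) 12 = -76356$)
$\left(N{\left(X{\left(29 \right)},1428 \right)} + \left(-123\right) 151 \cdot 25\right) + u = \left(\left(5 + 2 \cdot 29 \left(25 + 29\right)\right) + \left(-123\right) 151 \cdot 25\right) - 76356 = \left(\left(5 + 2 \cdot 29 \cdot 54\right) - 464325\right) - 76356 = \left(\left(5 + 3132\right) - 464325\right) - 76356 = \left(3137 - 464325\right) - 76356 = -461188 - 76356 = -537544$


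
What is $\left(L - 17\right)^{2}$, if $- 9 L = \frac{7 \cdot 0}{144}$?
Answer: $289$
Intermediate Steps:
$L = 0$ ($L = - \frac{7 \cdot 0 \cdot \frac{1}{144}}{9} = - \frac{0 \cdot \frac{1}{144}}{9} = \left(- \frac{1}{9}\right) 0 = 0$)
$\left(L - 17\right)^{2} = \left(0 - 17\right)^{2} = \left(-17\right)^{2} = 289$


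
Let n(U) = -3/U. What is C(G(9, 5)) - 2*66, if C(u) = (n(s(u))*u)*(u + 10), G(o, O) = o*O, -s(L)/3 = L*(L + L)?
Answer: -2365/18 ≈ -131.39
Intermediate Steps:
s(L) = -6*L² (s(L) = -3*L*(L + L) = -3*L*2*L = -6*L²)
G(o, O) = O*o
C(u) = (10 + u)/(2*u) (C(u) = ((-3*(-1/(6*u²)))*u)*(u + 10) = ((-(-1)/(2*u²))*u)*(10 + u) = ((1/(2*u²))*u)*(10 + u) = (1/(2*u))*(10 + u) = (10 + u)/(2*u))
C(G(9, 5)) - 2*66 = (10 + 5*9)/(2*((5*9))) - 2*66 = (½)*(10 + 45)/45 - 1*132 = (½)*(1/45)*55 - 132 = 11/18 - 132 = -2365/18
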